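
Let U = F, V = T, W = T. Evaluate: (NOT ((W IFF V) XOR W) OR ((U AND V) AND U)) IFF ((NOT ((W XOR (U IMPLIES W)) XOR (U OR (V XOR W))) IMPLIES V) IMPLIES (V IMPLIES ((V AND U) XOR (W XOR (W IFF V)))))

F

Substituting U=F, V=T, W=T:
W IFF V = T IFF T = T
(W IFF V) XOR W = T XOR T = F
NOT ((W IFF V) XOR W) = NOT F = T
U AND V = F AND T = F
(U AND V) AND U = F AND F = F
NOT ((W IFF V) XOR W) OR ((U AND V) AND U) = T OR F = T
U IMPLIES W = F IMPLIES T = T
W XOR (U IMPLIES W) = T XOR T = F
V XOR W = T XOR T = F
U OR (V XOR W) = F OR F = F
(W XOR (U IMPLIES W)) XOR (U OR (V XOR W)) = F XOR F = F
NOT ((W XOR (U IMPLIES W)) XOR (U OR (V XOR W))) = NOT F = T
NOT ((W XOR (U IMPLIES W)) XOR (U OR (V XOR W))) IMPLIES V = T IMPLIES T = T
V AND U = T AND F = F
W IFF V = T IFF T = T
W XOR (W IFF V) = T XOR T = F
(V AND U) XOR (W XOR (W IFF V)) = F XOR F = F
V IMPLIES ((V AND U) XOR (W XOR (W IFF V))) = T IMPLIES F = F
(NOT ((W XOR (U IMPLIES W)) XOR (U OR (V XOR W))) IMPLIES V) IMPLIES (V IMPLIES ((V AND U) XOR (W XOR (W IFF V)))) = T IMPLIES F = F
(NOT ((W IFF V) XOR W) OR ((U AND V) AND U)) IFF ((NOT ((W XOR (U IMPLIES W)) XOR (U OR (V XOR W))) IMPLIES V) IMPLIES (V IMPLIES ((V AND U) XOR (W XOR (W IFF V))))) = T IFF F = F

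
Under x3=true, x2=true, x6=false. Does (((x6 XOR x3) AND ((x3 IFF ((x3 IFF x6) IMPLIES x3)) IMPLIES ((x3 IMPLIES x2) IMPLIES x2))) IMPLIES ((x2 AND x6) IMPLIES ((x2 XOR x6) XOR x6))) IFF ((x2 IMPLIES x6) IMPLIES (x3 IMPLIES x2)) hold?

x6 XOR x3 = false XOR true = true
x3 IFF x6 = true IFF false = false
(x3 IFF x6) IMPLIES x3 = false IMPLIES true = true
x3 IFF ((x3 IFF x6) IMPLIES x3) = true IFF true = true
x3 IMPLIES x2 = true IMPLIES true = true
(x3 IMPLIES x2) IMPLIES x2 = true IMPLIES true = true
(x3 IFF ((x3 IFF x6) IMPLIES x3)) IMPLIES ((x3 IMPLIES x2) IMPLIES x2) = true IMPLIES true = true
(x6 XOR x3) AND ((x3 IFF ((x3 IFF x6) IMPLIES x3)) IMPLIES ((x3 IMPLIES x2) IMPLIES x2)) = true AND true = true
x2 AND x6 = true AND false = false
x2 XOR x6 = true XOR false = true
(x2 XOR x6) XOR x6 = true XOR false = true
(x2 AND x6) IMPLIES ((x2 XOR x6) XOR x6) = false IMPLIES true = true
((x6 XOR x3) AND ((x3 IFF ((x3 IFF x6) IMPLIES x3)) IMPLIES ((x3 IMPLIES x2) IMPLIES x2))) IMPLIES ((x2 AND x6) IMPLIES ((x2 XOR x6) XOR x6)) = true IMPLIES true = true
x2 IMPLIES x6 = true IMPLIES false = false
x3 IMPLIES x2 = true IMPLIES true = true
(x2 IMPLIES x6) IMPLIES (x3 IMPLIES x2) = false IMPLIES true = true
(((x6 XOR x3) AND ((x3 IFF ((x3 IFF x6) IMPLIES x3)) IMPLIES ((x3 IMPLIES x2) IMPLIES x2))) IMPLIES ((x2 AND x6) IMPLIES ((x2 XOR x6) XOR x6))) IFF ((x2 IMPLIES x6) IMPLIES (x3 IMPLIES x2)) = true IFF true = true

true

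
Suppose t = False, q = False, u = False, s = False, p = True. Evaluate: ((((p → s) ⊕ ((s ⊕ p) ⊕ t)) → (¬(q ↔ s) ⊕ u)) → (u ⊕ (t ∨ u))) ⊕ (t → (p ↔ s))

p → s = True → False = False
s ⊕ p = False ⊕ True = True
(s ⊕ p) ⊕ t = True ⊕ False = True
(p → s) ⊕ ((s ⊕ p) ⊕ t) = False ⊕ True = True
q ↔ s = False ↔ False = True
¬(q ↔ s) = ¬True = False
¬(q ↔ s) ⊕ u = False ⊕ False = False
((p → s) ⊕ ((s ⊕ p) ⊕ t)) → (¬(q ↔ s) ⊕ u) = True → False = False
t ∨ u = False ∨ False = False
u ⊕ (t ∨ u) = False ⊕ False = False
(((p → s) ⊕ ((s ⊕ p) ⊕ t)) → (¬(q ↔ s) ⊕ u)) → (u ⊕ (t ∨ u)) = False → False = True
p ↔ s = True ↔ False = False
t → (p ↔ s) = False → False = True
((((p → s) ⊕ ((s ⊕ p) ⊕ t)) → (¬(q ↔ s) ⊕ u)) → (u ⊕ (t ∨ u))) ⊕ (t → (p ↔ s)) = True ⊕ True = False

False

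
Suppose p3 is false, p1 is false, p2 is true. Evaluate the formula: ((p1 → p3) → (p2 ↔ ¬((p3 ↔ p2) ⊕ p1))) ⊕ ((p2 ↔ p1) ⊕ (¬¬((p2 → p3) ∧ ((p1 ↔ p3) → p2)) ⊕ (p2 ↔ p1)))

True

p1 → p3 = False → False = True
p3 ↔ p2 = False ↔ True = False
(p3 ↔ p2) ⊕ p1 = False ⊕ False = False
¬((p3 ↔ p2) ⊕ p1) = ¬False = True
p2 ↔ ¬((p3 ↔ p2) ⊕ p1) = True ↔ True = True
(p1 → p3) → (p2 ↔ ¬((p3 ↔ p2) ⊕ p1)) = True → True = True
p2 ↔ p1 = True ↔ False = False
p2 → p3 = True → False = False
p1 ↔ p3 = False ↔ False = True
(p1 ↔ p3) → p2 = True → True = True
(p2 → p3) ∧ ((p1 ↔ p3) → p2) = False ∧ True = False
¬((p2 → p3) ∧ ((p1 ↔ p3) → p2)) = ¬False = True
¬¬((p2 → p3) ∧ ((p1 ↔ p3) → p2)) = ¬True = False
p2 ↔ p1 = True ↔ False = False
¬¬((p2 → p3) ∧ ((p1 ↔ p3) → p2)) ⊕ (p2 ↔ p1) = False ⊕ False = False
(p2 ↔ p1) ⊕ (¬¬((p2 → p3) ∧ ((p1 ↔ p3) → p2)) ⊕ (p2 ↔ p1)) = False ⊕ False = False
((p1 → p3) → (p2 ↔ ¬((p3 ↔ p2) ⊕ p1))) ⊕ ((p2 ↔ p1) ⊕ (¬¬((p2 → p3) ∧ ((p1 ↔ p3) → p2)) ⊕ (p2 ↔ p1))) = True ⊕ False = True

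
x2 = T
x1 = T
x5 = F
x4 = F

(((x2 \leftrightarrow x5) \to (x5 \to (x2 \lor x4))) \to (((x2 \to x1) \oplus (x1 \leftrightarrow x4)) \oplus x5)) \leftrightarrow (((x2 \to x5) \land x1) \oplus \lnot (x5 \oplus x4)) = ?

T

x2 \leftrightarrow x5 = T \leftrightarrow F = F
x2 \lor x4 = T \lor F = T
x5 \to (x2 \lor x4) = F \to T = T
(x2 \leftrightarrow x5) \to (x5 \to (x2 \lor x4)) = F \to T = T
x2 \to x1 = T \to T = T
x1 \leftrightarrow x4 = T \leftrightarrow F = F
(x2 \to x1) \oplus (x1 \leftrightarrow x4) = T \oplus F = T
((x2 \to x1) \oplus (x1 \leftrightarrow x4)) \oplus x5 = T \oplus F = T
((x2 \leftrightarrow x5) \to (x5 \to (x2 \lor x4))) \to (((x2 \to x1) \oplus (x1 \leftrightarrow x4)) \oplus x5) = T \to T = T
x2 \to x5 = T \to F = F
(x2 \to x5) \land x1 = F \land T = F
x5 \oplus x4 = F \oplus F = F
\lnot (x5 \oplus x4) = \lnot F = T
((x2 \to x5) \land x1) \oplus \lnot (x5 \oplus x4) = F \oplus T = T
(((x2 \leftrightarrow x5) \to (x5 \to (x2 \lor x4))) \to (((x2 \to x1) \oplus (x1 \leftrightarrow x4)) \oplus x5)) \leftrightarrow (((x2 \to x5) \land x1) \oplus \lnot (x5 \oplus x4)) = T \leftrightarrow T = T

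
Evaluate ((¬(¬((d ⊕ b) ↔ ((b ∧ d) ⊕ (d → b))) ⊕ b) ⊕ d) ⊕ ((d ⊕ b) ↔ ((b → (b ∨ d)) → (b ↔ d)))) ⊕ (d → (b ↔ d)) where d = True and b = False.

True

Substituting d=True, b=False:
d ⊕ b = True ⊕ False = True
b ∧ d = False ∧ True = False
d → b = True → False = False
(b ∧ d) ⊕ (d → b) = False ⊕ False = False
(d ⊕ b) ↔ ((b ∧ d) ⊕ (d → b)) = True ↔ False = False
¬((d ⊕ b) ↔ ((b ∧ d) ⊕ (d → b))) = ¬False = True
¬((d ⊕ b) ↔ ((b ∧ d) ⊕ (d → b))) ⊕ b = True ⊕ False = True
¬(¬((d ⊕ b) ↔ ((b ∧ d) ⊕ (d → b))) ⊕ b) = ¬True = False
¬(¬((d ⊕ b) ↔ ((b ∧ d) ⊕ (d → b))) ⊕ b) ⊕ d = False ⊕ True = True
d ⊕ b = True ⊕ False = True
b ∨ d = False ∨ True = True
b → (b ∨ d) = False → True = True
b ↔ d = False ↔ True = False
(b → (b ∨ d)) → (b ↔ d) = True → False = False
(d ⊕ b) ↔ ((b → (b ∨ d)) → (b ↔ d)) = True ↔ False = False
(¬(¬((d ⊕ b) ↔ ((b ∧ d) ⊕ (d → b))) ⊕ b) ⊕ d) ⊕ ((d ⊕ b) ↔ ((b → (b ∨ d)) → (b ↔ d))) = True ⊕ False = True
b ↔ d = False ↔ True = False
d → (b ↔ d) = True → False = False
((¬(¬((d ⊕ b) ↔ ((b ∧ d) ⊕ (d → b))) ⊕ b) ⊕ d) ⊕ ((d ⊕ b) ↔ ((b → (b ∨ d)) → (b ↔ d)))) ⊕ (d → (b ↔ d)) = True ⊕ False = True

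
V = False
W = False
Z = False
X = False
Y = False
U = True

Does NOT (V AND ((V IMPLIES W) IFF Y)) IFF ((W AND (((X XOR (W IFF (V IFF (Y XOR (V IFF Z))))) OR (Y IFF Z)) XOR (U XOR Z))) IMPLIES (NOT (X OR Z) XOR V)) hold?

Substituting V=False, W=False, Z=False, X=False, Y=False, U=True:
V IMPLIES W = False IMPLIES False = True
(V IMPLIES W) IFF Y = True IFF False = False
V AND ((V IMPLIES W) IFF Y) = False AND False = False
NOT (V AND ((V IMPLIES W) IFF Y)) = NOT False = True
V IFF Z = False IFF False = True
Y XOR (V IFF Z) = False XOR True = True
V IFF (Y XOR (V IFF Z)) = False IFF True = False
W IFF (V IFF (Y XOR (V IFF Z))) = False IFF False = True
X XOR (W IFF (V IFF (Y XOR (V IFF Z)))) = False XOR True = True
Y IFF Z = False IFF False = True
(X XOR (W IFF (V IFF (Y XOR (V IFF Z))))) OR (Y IFF Z) = True OR True = True
U XOR Z = True XOR False = True
((X XOR (W IFF (V IFF (Y XOR (V IFF Z))))) OR (Y IFF Z)) XOR (U XOR Z) = True XOR True = False
W AND (((X XOR (W IFF (V IFF (Y XOR (V IFF Z))))) OR (Y IFF Z)) XOR (U XOR Z)) = False AND False = False
X OR Z = False OR False = False
NOT (X OR Z) = NOT False = True
NOT (X OR Z) XOR V = True XOR False = True
(W AND (((X XOR (W IFF (V IFF (Y XOR (V IFF Z))))) OR (Y IFF Z)) XOR (U XOR Z))) IMPLIES (NOT (X OR Z) XOR V) = False IMPLIES True = True
NOT (V AND ((V IMPLIES W) IFF Y)) IFF ((W AND (((X XOR (W IFF (V IFF (Y XOR (V IFF Z))))) OR (Y IFF Z)) XOR (U XOR Z))) IMPLIES (NOT (X OR Z) XOR V)) = True IFF True = True

True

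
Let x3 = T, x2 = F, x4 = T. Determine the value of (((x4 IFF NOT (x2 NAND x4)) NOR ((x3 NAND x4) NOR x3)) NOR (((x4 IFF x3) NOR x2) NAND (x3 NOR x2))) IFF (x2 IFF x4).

T

x2 NAND x4 = F NAND T = T
NOT (x2 NAND x4) = NOT T = F
x4 IFF NOT (x2 NAND x4) = T IFF F = F
x3 NAND x4 = T NAND T = F
(x3 NAND x4) NOR x3 = F NOR T = F
(x4 IFF NOT (x2 NAND x4)) NOR ((x3 NAND x4) NOR x3) = F NOR F = T
x4 IFF x3 = T IFF T = T
(x4 IFF x3) NOR x2 = T NOR F = F
x3 NOR x2 = T NOR F = F
((x4 IFF x3) NOR x2) NAND (x3 NOR x2) = F NAND F = T
((x4 IFF NOT (x2 NAND x4)) NOR ((x3 NAND x4) NOR x3)) NOR (((x4 IFF x3) NOR x2) NAND (x3 NOR x2)) = T NOR T = F
x2 IFF x4 = F IFF T = F
(((x4 IFF NOT (x2 NAND x4)) NOR ((x3 NAND x4) NOR x3)) NOR (((x4 IFF x3) NOR x2) NAND (x3 NOR x2))) IFF (x2 IFF x4) = F IFF F = T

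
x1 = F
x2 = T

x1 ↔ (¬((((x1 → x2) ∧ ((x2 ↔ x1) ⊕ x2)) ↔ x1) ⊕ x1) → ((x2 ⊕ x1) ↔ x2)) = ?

F

x1 → x2 = F → T = T
x2 ↔ x1 = T ↔ F = F
(x2 ↔ x1) ⊕ x2 = F ⊕ T = T
(x1 → x2) ∧ ((x2 ↔ x1) ⊕ x2) = T ∧ T = T
((x1 → x2) ∧ ((x2 ↔ x1) ⊕ x2)) ↔ x1 = T ↔ F = F
(((x1 → x2) ∧ ((x2 ↔ x1) ⊕ x2)) ↔ x1) ⊕ x1 = F ⊕ F = F
¬((((x1 → x2) ∧ ((x2 ↔ x1) ⊕ x2)) ↔ x1) ⊕ x1) = ¬F = T
x2 ⊕ x1 = T ⊕ F = T
(x2 ⊕ x1) ↔ x2 = T ↔ T = T
¬((((x1 → x2) ∧ ((x2 ↔ x1) ⊕ x2)) ↔ x1) ⊕ x1) → ((x2 ⊕ x1) ↔ x2) = T → T = T
x1 ↔ (¬((((x1 → x2) ∧ ((x2 ↔ x1) ⊕ x2)) ↔ x1) ⊕ x1) → ((x2 ⊕ x1) ↔ x2)) = F ↔ T = F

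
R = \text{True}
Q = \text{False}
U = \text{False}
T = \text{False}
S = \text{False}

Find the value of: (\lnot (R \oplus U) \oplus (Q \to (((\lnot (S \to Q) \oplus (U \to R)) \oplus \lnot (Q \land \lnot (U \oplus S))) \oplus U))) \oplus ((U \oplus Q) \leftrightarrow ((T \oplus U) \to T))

R \oplus U = \text{True} \oplus \text{False} = \text{True}
\lnot (R \oplus U) = \lnot \text{True} = \text{False}
S \to Q = \text{False} \to \text{False} = \text{True}
\lnot (S \to Q) = \lnot \text{True} = \text{False}
U \to R = \text{False} \to \text{True} = \text{True}
\lnot (S \to Q) \oplus (U \to R) = \text{False} \oplus \text{True} = \text{True}
U \oplus S = \text{False} \oplus \text{False} = \text{False}
\lnot (U \oplus S) = \lnot \text{False} = \text{True}
Q \land \lnot (U \oplus S) = \text{False} \land \text{True} = \text{False}
\lnot (Q \land \lnot (U \oplus S)) = \lnot \text{False} = \text{True}
(\lnot (S \to Q) \oplus (U \to R)) \oplus \lnot (Q \land \lnot (U \oplus S)) = \text{True} \oplus \text{True} = \text{False}
((\lnot (S \to Q) \oplus (U \to R)) \oplus \lnot (Q \land \lnot (U \oplus S))) \oplus U = \text{False} \oplus \text{False} = \text{False}
Q \to (((\lnot (S \to Q) \oplus (U \to R)) \oplus \lnot (Q \land \lnot (U \oplus S))) \oplus U) = \text{False} \to \text{False} = \text{True}
\lnot (R \oplus U) \oplus (Q \to (((\lnot (S \to Q) \oplus (U \to R)) \oplus \lnot (Q \land \lnot (U \oplus S))) \oplus U)) = \text{False} \oplus \text{True} = \text{True}
U \oplus Q = \text{False} \oplus \text{False} = \text{False}
T \oplus U = \text{False} \oplus \text{False} = \text{False}
(T \oplus U) \to T = \text{False} \to \text{False} = \text{True}
(U \oplus Q) \leftrightarrow ((T \oplus U) \to T) = \text{False} \leftrightarrow \text{True} = \text{False}
(\lnot (R \oplus U) \oplus (Q \to (((\lnot (S \to Q) \oplus (U \to R)) \oplus \lnot (Q \land \lnot (U \oplus S))) \oplus U))) \oplus ((U \oplus Q) \leftrightarrow ((T \oplus U) \to T)) = \text{True} \oplus \text{False} = \text{True}

\text{True}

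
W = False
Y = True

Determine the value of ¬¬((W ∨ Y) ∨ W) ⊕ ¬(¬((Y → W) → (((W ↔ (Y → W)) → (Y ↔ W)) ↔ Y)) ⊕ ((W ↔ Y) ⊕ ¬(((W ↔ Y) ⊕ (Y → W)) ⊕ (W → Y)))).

False

W ∨ Y = False ∨ True = True
(W ∨ Y) ∨ W = True ∨ False = True
¬((W ∨ Y) ∨ W) = ¬True = False
¬¬((W ∨ Y) ∨ W) = ¬False = True
Y → W = True → False = False
Y → W = True → False = False
W ↔ (Y → W) = False ↔ False = True
Y ↔ W = True ↔ False = False
(W ↔ (Y → W)) → (Y ↔ W) = True → False = False
((W ↔ (Y → W)) → (Y ↔ W)) ↔ Y = False ↔ True = False
(Y → W) → (((W ↔ (Y → W)) → (Y ↔ W)) ↔ Y) = False → False = True
¬((Y → W) → (((W ↔ (Y → W)) → (Y ↔ W)) ↔ Y)) = ¬True = False
W ↔ Y = False ↔ True = False
W ↔ Y = False ↔ True = False
Y → W = True → False = False
(W ↔ Y) ⊕ (Y → W) = False ⊕ False = False
W → Y = False → True = True
((W ↔ Y) ⊕ (Y → W)) ⊕ (W → Y) = False ⊕ True = True
¬(((W ↔ Y) ⊕ (Y → W)) ⊕ (W → Y)) = ¬True = False
(W ↔ Y) ⊕ ¬(((W ↔ Y) ⊕ (Y → W)) ⊕ (W → Y)) = False ⊕ False = False
¬((Y → W) → (((W ↔ (Y → W)) → (Y ↔ W)) ↔ Y)) ⊕ ((W ↔ Y) ⊕ ¬(((W ↔ Y) ⊕ (Y → W)) ⊕ (W → Y))) = False ⊕ False = False
¬(¬((Y → W) → (((W ↔ (Y → W)) → (Y ↔ W)) ↔ Y)) ⊕ ((W ↔ Y) ⊕ ¬(((W ↔ Y) ⊕ (Y → W)) ⊕ (W → Y)))) = ¬False = True
¬¬((W ∨ Y) ∨ W) ⊕ ¬(¬((Y → W) → (((W ↔ (Y → W)) → (Y ↔ W)) ↔ Y)) ⊕ ((W ↔ Y) ⊕ ¬(((W ↔ Y) ⊕ (Y → W)) ⊕ (W → Y)))) = True ⊕ True = False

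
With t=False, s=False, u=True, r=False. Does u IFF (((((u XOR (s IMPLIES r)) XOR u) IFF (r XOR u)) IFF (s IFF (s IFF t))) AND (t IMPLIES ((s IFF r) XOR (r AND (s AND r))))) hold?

False

Substituting t=False, s=False, u=True, r=False:
s IMPLIES r = False IMPLIES False = True
u XOR (s IMPLIES r) = True XOR True = False
(u XOR (s IMPLIES r)) XOR u = False XOR True = True
r XOR u = False XOR True = True
((u XOR (s IMPLIES r)) XOR u) IFF (r XOR u) = True IFF True = True
s IFF t = False IFF False = True
s IFF (s IFF t) = False IFF True = False
(((u XOR (s IMPLIES r)) XOR u) IFF (r XOR u)) IFF (s IFF (s IFF t)) = True IFF False = False
s IFF r = False IFF False = True
s AND r = False AND False = False
r AND (s AND r) = False AND False = False
(s IFF r) XOR (r AND (s AND r)) = True XOR False = True
t IMPLIES ((s IFF r) XOR (r AND (s AND r))) = False IMPLIES True = True
((((u XOR (s IMPLIES r)) XOR u) IFF (r XOR u)) IFF (s IFF (s IFF t))) AND (t IMPLIES ((s IFF r) XOR (r AND (s AND r)))) = False AND True = False
u IFF (((((u XOR (s IMPLIES r)) XOR u) IFF (r XOR u)) IFF (s IFF (s IFF t))) AND (t IMPLIES ((s IFF r) XOR (r AND (s AND r))))) = True IFF False = False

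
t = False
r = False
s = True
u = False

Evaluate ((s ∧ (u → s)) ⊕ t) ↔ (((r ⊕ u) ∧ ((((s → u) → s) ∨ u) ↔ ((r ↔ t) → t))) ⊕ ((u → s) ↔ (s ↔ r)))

False

u → s = False → True = True
s ∧ (u → s) = True ∧ True = True
(s ∧ (u → s)) ⊕ t = True ⊕ False = True
r ⊕ u = False ⊕ False = False
s → u = True → False = False
(s → u) → s = False → True = True
((s → u) → s) ∨ u = True ∨ False = True
r ↔ t = False ↔ False = True
(r ↔ t) → t = True → False = False
(((s → u) → s) ∨ u) ↔ ((r ↔ t) → t) = True ↔ False = False
(r ⊕ u) ∧ ((((s → u) → s) ∨ u) ↔ ((r ↔ t) → t)) = False ∧ False = False
u → s = False → True = True
s ↔ r = True ↔ False = False
(u → s) ↔ (s ↔ r) = True ↔ False = False
((r ⊕ u) ∧ ((((s → u) → s) ∨ u) ↔ ((r ↔ t) → t))) ⊕ ((u → s) ↔ (s ↔ r)) = False ⊕ False = False
((s ∧ (u → s)) ⊕ t) ↔ (((r ⊕ u) ∧ ((((s → u) → s) ∨ u) ↔ ((r ↔ t) → t))) ⊕ ((u → s) ↔ (s ↔ r))) = True ↔ False = False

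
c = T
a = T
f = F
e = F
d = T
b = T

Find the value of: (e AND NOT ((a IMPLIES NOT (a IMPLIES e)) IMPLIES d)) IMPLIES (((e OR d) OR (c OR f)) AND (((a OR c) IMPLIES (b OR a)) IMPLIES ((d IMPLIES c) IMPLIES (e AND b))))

T

a IMPLIES e = T IMPLIES F = F
NOT (a IMPLIES e) = NOT F = T
a IMPLIES NOT (a IMPLIES e) = T IMPLIES T = T
(a IMPLIES NOT (a IMPLIES e)) IMPLIES d = T IMPLIES T = T
NOT ((a IMPLIES NOT (a IMPLIES e)) IMPLIES d) = NOT T = F
e AND NOT ((a IMPLIES NOT (a IMPLIES e)) IMPLIES d) = F AND F = F
e OR d = F OR T = T
c OR f = T OR F = T
(e OR d) OR (c OR f) = T OR T = T
a OR c = T OR T = T
b OR a = T OR T = T
(a OR c) IMPLIES (b OR a) = T IMPLIES T = T
d IMPLIES c = T IMPLIES T = T
e AND b = F AND T = F
(d IMPLIES c) IMPLIES (e AND b) = T IMPLIES F = F
((a OR c) IMPLIES (b OR a)) IMPLIES ((d IMPLIES c) IMPLIES (e AND b)) = T IMPLIES F = F
((e OR d) OR (c OR f)) AND (((a OR c) IMPLIES (b OR a)) IMPLIES ((d IMPLIES c) IMPLIES (e AND b))) = T AND F = F
(e AND NOT ((a IMPLIES NOT (a IMPLIES e)) IMPLIES d)) IMPLIES (((e OR d) OR (c OR f)) AND (((a OR c) IMPLIES (b OR a)) IMPLIES ((d IMPLIES c) IMPLIES (e AND b)))) = F IMPLIES F = T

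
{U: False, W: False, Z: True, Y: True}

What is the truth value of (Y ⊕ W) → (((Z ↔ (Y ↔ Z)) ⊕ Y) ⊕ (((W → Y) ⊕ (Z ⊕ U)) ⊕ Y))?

True

Y ⊕ W = True ⊕ False = True
Y ↔ Z = True ↔ True = True
Z ↔ (Y ↔ Z) = True ↔ True = True
(Z ↔ (Y ↔ Z)) ⊕ Y = True ⊕ True = False
W → Y = False → True = True
Z ⊕ U = True ⊕ False = True
(W → Y) ⊕ (Z ⊕ U) = True ⊕ True = False
((W → Y) ⊕ (Z ⊕ U)) ⊕ Y = False ⊕ True = True
((Z ↔ (Y ↔ Z)) ⊕ Y) ⊕ (((W → Y) ⊕ (Z ⊕ U)) ⊕ Y) = False ⊕ True = True
(Y ⊕ W) → (((Z ↔ (Y ↔ Z)) ⊕ Y) ⊕ (((W → Y) ⊕ (Z ⊕ U)) ⊕ Y)) = True → True = True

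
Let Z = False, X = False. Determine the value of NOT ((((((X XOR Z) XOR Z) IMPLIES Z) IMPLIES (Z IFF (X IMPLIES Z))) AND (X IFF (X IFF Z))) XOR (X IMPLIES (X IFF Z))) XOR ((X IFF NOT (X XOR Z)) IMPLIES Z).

True

X XOR Z = False XOR False = False
(X XOR Z) XOR Z = False XOR False = False
((X XOR Z) XOR Z) IMPLIES Z = False IMPLIES False = True
X IMPLIES Z = False IMPLIES False = True
Z IFF (X IMPLIES Z) = False IFF True = False
(((X XOR Z) XOR Z) IMPLIES Z) IMPLIES (Z IFF (X IMPLIES Z)) = True IMPLIES False = False
X IFF Z = False IFF False = True
X IFF (X IFF Z) = False IFF True = False
((((X XOR Z) XOR Z) IMPLIES Z) IMPLIES (Z IFF (X IMPLIES Z))) AND (X IFF (X IFF Z)) = False AND False = False
X IFF Z = False IFF False = True
X IMPLIES (X IFF Z) = False IMPLIES True = True
(((((X XOR Z) XOR Z) IMPLIES Z) IMPLIES (Z IFF (X IMPLIES Z))) AND (X IFF (X IFF Z))) XOR (X IMPLIES (X IFF Z)) = False XOR True = True
NOT ((((((X XOR Z) XOR Z) IMPLIES Z) IMPLIES (Z IFF (X IMPLIES Z))) AND (X IFF (X IFF Z))) XOR (X IMPLIES (X IFF Z))) = NOT True = False
X XOR Z = False XOR False = False
NOT (X XOR Z) = NOT False = True
X IFF NOT (X XOR Z) = False IFF True = False
(X IFF NOT (X XOR Z)) IMPLIES Z = False IMPLIES False = True
NOT ((((((X XOR Z) XOR Z) IMPLIES Z) IMPLIES (Z IFF (X IMPLIES Z))) AND (X IFF (X IFF Z))) XOR (X IMPLIES (X IFF Z))) XOR ((X IFF NOT (X XOR Z)) IMPLIES Z) = False XOR True = True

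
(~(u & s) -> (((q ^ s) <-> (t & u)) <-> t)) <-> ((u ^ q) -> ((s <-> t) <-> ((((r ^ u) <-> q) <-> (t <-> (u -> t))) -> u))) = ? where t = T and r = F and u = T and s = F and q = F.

u & s = T & F = F
~(u & s) = ~F = T
q ^ s = F ^ F = F
t & u = T & T = T
(q ^ s) <-> (t & u) = F <-> T = F
((q ^ s) <-> (t & u)) <-> t = F <-> T = F
~(u & s) -> (((q ^ s) <-> (t & u)) <-> t) = T -> F = F
u ^ q = T ^ F = T
s <-> t = F <-> T = F
r ^ u = F ^ T = T
(r ^ u) <-> q = T <-> F = F
u -> t = T -> T = T
t <-> (u -> t) = T <-> T = T
((r ^ u) <-> q) <-> (t <-> (u -> t)) = F <-> T = F
(((r ^ u) <-> q) <-> (t <-> (u -> t))) -> u = F -> T = T
(s <-> t) <-> ((((r ^ u) <-> q) <-> (t <-> (u -> t))) -> u) = F <-> T = F
(u ^ q) -> ((s <-> t) <-> ((((r ^ u) <-> q) <-> (t <-> (u -> t))) -> u)) = T -> F = F
(~(u & s) -> (((q ^ s) <-> (t & u)) <-> t)) <-> ((u ^ q) -> ((s <-> t) <-> ((((r ^ u) <-> q) <-> (t <-> (u -> t))) -> u))) = F <-> F = T

T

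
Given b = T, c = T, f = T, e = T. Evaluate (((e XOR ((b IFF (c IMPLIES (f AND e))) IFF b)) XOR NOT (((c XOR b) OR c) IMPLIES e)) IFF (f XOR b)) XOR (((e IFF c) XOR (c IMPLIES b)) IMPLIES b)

f AND e = T AND T = T
c IMPLIES (f AND e) = T IMPLIES T = T
b IFF (c IMPLIES (f AND e)) = T IFF T = T
(b IFF (c IMPLIES (f AND e))) IFF b = T IFF T = T
e XOR ((b IFF (c IMPLIES (f AND e))) IFF b) = T XOR T = F
c XOR b = T XOR T = F
(c XOR b) OR c = F OR T = T
((c XOR b) OR c) IMPLIES e = T IMPLIES T = T
NOT (((c XOR b) OR c) IMPLIES e) = NOT T = F
(e XOR ((b IFF (c IMPLIES (f AND e))) IFF b)) XOR NOT (((c XOR b) OR c) IMPLIES e) = F XOR F = F
f XOR b = T XOR T = F
((e XOR ((b IFF (c IMPLIES (f AND e))) IFF b)) XOR NOT (((c XOR b) OR c) IMPLIES e)) IFF (f XOR b) = F IFF F = T
e IFF c = T IFF T = T
c IMPLIES b = T IMPLIES T = T
(e IFF c) XOR (c IMPLIES b) = T XOR T = F
((e IFF c) XOR (c IMPLIES b)) IMPLIES b = F IMPLIES T = T
(((e XOR ((b IFF (c IMPLIES (f AND e))) IFF b)) XOR NOT (((c XOR b) OR c) IMPLIES e)) IFF (f XOR b)) XOR (((e IFF c) XOR (c IMPLIES b)) IMPLIES b) = T XOR T = F

F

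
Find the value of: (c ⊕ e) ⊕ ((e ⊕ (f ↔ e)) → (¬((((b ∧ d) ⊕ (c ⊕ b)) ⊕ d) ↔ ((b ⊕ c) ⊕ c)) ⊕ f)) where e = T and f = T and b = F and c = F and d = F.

F

Substituting e=T, f=T, b=F, c=F, d=F:
c ⊕ e = F ⊕ T = T
f ↔ e = T ↔ T = T
e ⊕ (f ↔ e) = T ⊕ T = F
b ∧ d = F ∧ F = F
c ⊕ b = F ⊕ F = F
(b ∧ d) ⊕ (c ⊕ b) = F ⊕ F = F
((b ∧ d) ⊕ (c ⊕ b)) ⊕ d = F ⊕ F = F
b ⊕ c = F ⊕ F = F
(b ⊕ c) ⊕ c = F ⊕ F = F
(((b ∧ d) ⊕ (c ⊕ b)) ⊕ d) ↔ ((b ⊕ c) ⊕ c) = F ↔ F = T
¬((((b ∧ d) ⊕ (c ⊕ b)) ⊕ d) ↔ ((b ⊕ c) ⊕ c)) = ¬T = F
¬((((b ∧ d) ⊕ (c ⊕ b)) ⊕ d) ↔ ((b ⊕ c) ⊕ c)) ⊕ f = F ⊕ T = T
(e ⊕ (f ↔ e)) → (¬((((b ∧ d) ⊕ (c ⊕ b)) ⊕ d) ↔ ((b ⊕ c) ⊕ c)) ⊕ f) = F → T = T
(c ⊕ e) ⊕ ((e ⊕ (f ↔ e)) → (¬((((b ∧ d) ⊕ (c ⊕ b)) ⊕ d) ↔ ((b ⊕ c) ⊕ c)) ⊕ f)) = T ⊕ T = F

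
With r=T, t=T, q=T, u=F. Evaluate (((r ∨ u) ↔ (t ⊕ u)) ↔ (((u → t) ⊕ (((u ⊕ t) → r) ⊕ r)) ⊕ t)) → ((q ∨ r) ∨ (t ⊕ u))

r ∨ u = T ∨ F = T
t ⊕ u = T ⊕ F = T
(r ∨ u) ↔ (t ⊕ u) = T ↔ T = T
u → t = F → T = T
u ⊕ t = F ⊕ T = T
(u ⊕ t) → r = T → T = T
((u ⊕ t) → r) ⊕ r = T ⊕ T = F
(u → t) ⊕ (((u ⊕ t) → r) ⊕ r) = T ⊕ F = T
((u → t) ⊕ (((u ⊕ t) → r) ⊕ r)) ⊕ t = T ⊕ T = F
((r ∨ u) ↔ (t ⊕ u)) ↔ (((u → t) ⊕ (((u ⊕ t) → r) ⊕ r)) ⊕ t) = T ↔ F = F
q ∨ r = T ∨ T = T
t ⊕ u = T ⊕ F = T
(q ∨ r) ∨ (t ⊕ u) = T ∨ T = T
(((r ∨ u) ↔ (t ⊕ u)) ↔ (((u → t) ⊕ (((u ⊕ t) → r) ⊕ r)) ⊕ t)) → ((q ∨ r) ∨ (t ⊕ u)) = F → T = T

T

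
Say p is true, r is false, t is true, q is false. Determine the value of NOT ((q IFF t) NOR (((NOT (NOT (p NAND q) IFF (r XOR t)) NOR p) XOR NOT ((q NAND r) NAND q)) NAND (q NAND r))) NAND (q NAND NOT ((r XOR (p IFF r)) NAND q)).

F

q IFF t = F IFF T = F
p NAND q = T NAND F = T
NOT (p NAND q) = NOT T = F
r XOR t = F XOR T = T
NOT (p NAND q) IFF (r XOR t) = F IFF T = F
NOT (NOT (p NAND q) IFF (r XOR t)) = NOT F = T
NOT (NOT (p NAND q) IFF (r XOR t)) NOR p = T NOR T = F
q NAND r = F NAND F = T
(q NAND r) NAND q = T NAND F = T
NOT ((q NAND r) NAND q) = NOT T = F
(NOT (NOT (p NAND q) IFF (r XOR t)) NOR p) XOR NOT ((q NAND r) NAND q) = F XOR F = F
q NAND r = F NAND F = T
((NOT (NOT (p NAND q) IFF (r XOR t)) NOR p) XOR NOT ((q NAND r) NAND q)) NAND (q NAND r) = F NAND T = T
(q IFF t) NOR (((NOT (NOT (p NAND q) IFF (r XOR t)) NOR p) XOR NOT ((q NAND r) NAND q)) NAND (q NAND r)) = F NOR T = F
NOT ((q IFF t) NOR (((NOT (NOT (p NAND q) IFF (r XOR t)) NOR p) XOR NOT ((q NAND r) NAND q)) NAND (q NAND r))) = NOT F = T
p IFF r = T IFF F = F
r XOR (p IFF r) = F XOR F = F
(r XOR (p IFF r)) NAND q = F NAND F = T
NOT ((r XOR (p IFF r)) NAND q) = NOT T = F
q NAND NOT ((r XOR (p IFF r)) NAND q) = F NAND F = T
NOT ((q IFF t) NOR (((NOT (NOT (p NAND q) IFF (r XOR t)) NOR p) XOR NOT ((q NAND r) NAND q)) NAND (q NAND r))) NAND (q NAND NOT ((r XOR (p IFF r)) NAND q)) = T NAND T = F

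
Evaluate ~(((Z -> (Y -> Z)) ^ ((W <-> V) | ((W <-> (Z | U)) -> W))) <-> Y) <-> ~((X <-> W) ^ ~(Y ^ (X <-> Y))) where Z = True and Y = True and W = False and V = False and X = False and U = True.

False

Y -> Z = True -> True = True
Z -> (Y -> Z) = True -> True = True
W <-> V = False <-> False = True
Z | U = True | True = True
W <-> (Z | U) = False <-> True = False
(W <-> (Z | U)) -> W = False -> False = True
(W <-> V) | ((W <-> (Z | U)) -> W) = True | True = True
(Z -> (Y -> Z)) ^ ((W <-> V) | ((W <-> (Z | U)) -> W)) = True ^ True = False
((Z -> (Y -> Z)) ^ ((W <-> V) | ((W <-> (Z | U)) -> W))) <-> Y = False <-> True = False
~(((Z -> (Y -> Z)) ^ ((W <-> V) | ((W <-> (Z | U)) -> W))) <-> Y) = ~False = True
X <-> W = False <-> False = True
X <-> Y = False <-> True = False
Y ^ (X <-> Y) = True ^ False = True
~(Y ^ (X <-> Y)) = ~True = False
(X <-> W) ^ ~(Y ^ (X <-> Y)) = True ^ False = True
~((X <-> W) ^ ~(Y ^ (X <-> Y))) = ~True = False
~(((Z -> (Y -> Z)) ^ ((W <-> V) | ((W <-> (Z | U)) -> W))) <-> Y) <-> ~((X <-> W) ^ ~(Y ^ (X <-> Y))) = True <-> False = False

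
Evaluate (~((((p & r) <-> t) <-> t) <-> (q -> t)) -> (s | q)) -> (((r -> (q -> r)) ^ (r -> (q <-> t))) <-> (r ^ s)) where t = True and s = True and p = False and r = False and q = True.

False

p & r = False & False = False
(p & r) <-> t = False <-> True = False
((p & r) <-> t) <-> t = False <-> True = False
q -> t = True -> True = True
(((p & r) <-> t) <-> t) <-> (q -> t) = False <-> True = False
~((((p & r) <-> t) <-> t) <-> (q -> t)) = ~False = True
s | q = True | True = True
~((((p & r) <-> t) <-> t) <-> (q -> t)) -> (s | q) = True -> True = True
q -> r = True -> False = False
r -> (q -> r) = False -> False = True
q <-> t = True <-> True = True
r -> (q <-> t) = False -> True = True
(r -> (q -> r)) ^ (r -> (q <-> t)) = True ^ True = False
r ^ s = False ^ True = True
((r -> (q -> r)) ^ (r -> (q <-> t))) <-> (r ^ s) = False <-> True = False
(~((((p & r) <-> t) <-> t) <-> (q -> t)) -> (s | q)) -> (((r -> (q -> r)) ^ (r -> (q <-> t))) <-> (r ^ s)) = True -> False = False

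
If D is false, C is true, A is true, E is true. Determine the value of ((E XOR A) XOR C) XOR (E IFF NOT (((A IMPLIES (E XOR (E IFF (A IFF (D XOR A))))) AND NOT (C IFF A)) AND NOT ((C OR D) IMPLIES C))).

false

Substituting D=false, C=true, A=true, E=true:
E XOR A = true XOR true = false
(E XOR A) XOR C = false XOR true = true
D XOR A = false XOR true = true
A IFF (D XOR A) = true IFF true = true
E IFF (A IFF (D XOR A)) = true IFF true = true
E XOR (E IFF (A IFF (D XOR A))) = true XOR true = false
A IMPLIES (E XOR (E IFF (A IFF (D XOR A)))) = true IMPLIES false = false
C IFF A = true IFF true = true
NOT (C IFF A) = NOT true = false
(A IMPLIES (E XOR (E IFF (A IFF (D XOR A))))) AND NOT (C IFF A) = false AND false = false
C OR D = true OR false = true
(C OR D) IMPLIES C = true IMPLIES true = true
NOT ((C OR D) IMPLIES C) = NOT true = false
((A IMPLIES (E XOR (E IFF (A IFF (D XOR A))))) AND NOT (C IFF A)) AND NOT ((C OR D) IMPLIES C) = false AND false = false
NOT (((A IMPLIES (E XOR (E IFF (A IFF (D XOR A))))) AND NOT (C IFF A)) AND NOT ((C OR D) IMPLIES C)) = NOT false = true
E IFF NOT (((A IMPLIES (E XOR (E IFF (A IFF (D XOR A))))) AND NOT (C IFF A)) AND NOT ((C OR D) IMPLIES C)) = true IFF true = true
((E XOR A) XOR C) XOR (E IFF NOT (((A IMPLIES (E XOR (E IFF (A IFF (D XOR A))))) AND NOT (C IFF A)) AND NOT ((C OR D) IMPLIES C))) = true XOR true = false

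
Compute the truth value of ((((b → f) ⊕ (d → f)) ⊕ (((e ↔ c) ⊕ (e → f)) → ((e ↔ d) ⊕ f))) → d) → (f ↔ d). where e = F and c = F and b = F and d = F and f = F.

Substituting e=F, c=F, b=F, d=F, f=F:
b → f = F → F = T
d → f = F → F = T
(b → f) ⊕ (d → f) = T ⊕ T = F
e ↔ c = F ↔ F = T
e → f = F → F = T
(e ↔ c) ⊕ (e → f) = T ⊕ T = F
e ↔ d = F ↔ F = T
(e ↔ d) ⊕ f = T ⊕ F = T
((e ↔ c) ⊕ (e → f)) → ((e ↔ d) ⊕ f) = F → T = T
((b → f) ⊕ (d → f)) ⊕ (((e ↔ c) ⊕ (e → f)) → ((e ↔ d) ⊕ f)) = F ⊕ T = T
(((b → f) ⊕ (d → f)) ⊕ (((e ↔ c) ⊕ (e → f)) → ((e ↔ d) ⊕ f))) → d = T → F = F
f ↔ d = F ↔ F = T
((((b → f) ⊕ (d → f)) ⊕ (((e ↔ c) ⊕ (e → f)) → ((e ↔ d) ⊕ f))) → d) → (f ↔ d) = F → T = T

T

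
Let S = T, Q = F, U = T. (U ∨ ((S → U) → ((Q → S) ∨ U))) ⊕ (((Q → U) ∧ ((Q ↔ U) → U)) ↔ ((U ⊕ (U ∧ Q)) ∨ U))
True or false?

Substituting S=T, Q=F, U=T:
S → U = T → T = T
Q → S = F → T = T
(Q → S) ∨ U = T ∨ T = T
(S → U) → ((Q → S) ∨ U) = T → T = T
U ∨ ((S → U) → ((Q → S) ∨ U)) = T ∨ T = T
Q → U = F → T = T
Q ↔ U = F ↔ T = F
(Q ↔ U) → U = F → T = T
(Q → U) ∧ ((Q ↔ U) → U) = T ∧ T = T
U ∧ Q = T ∧ F = F
U ⊕ (U ∧ Q) = T ⊕ F = T
(U ⊕ (U ∧ Q)) ∨ U = T ∨ T = T
((Q → U) ∧ ((Q ↔ U) → U)) ↔ ((U ⊕ (U ∧ Q)) ∨ U) = T ↔ T = T
(U ∨ ((S → U) → ((Q → S) ∨ U))) ⊕ (((Q → U) ∧ ((Q ↔ U) → U)) ↔ ((U ⊕ (U ∧ Q)) ∨ U)) = T ⊕ T = F

F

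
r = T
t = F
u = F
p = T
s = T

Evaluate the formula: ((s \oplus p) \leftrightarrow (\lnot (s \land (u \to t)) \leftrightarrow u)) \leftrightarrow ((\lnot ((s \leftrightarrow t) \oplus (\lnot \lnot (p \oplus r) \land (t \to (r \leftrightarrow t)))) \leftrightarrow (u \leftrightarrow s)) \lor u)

T

s \oplus p = T \oplus T = F
u \to t = F \to F = T
s \land (u \to t) = T \land T = T
\lnot (s \land (u \to t)) = \lnot T = F
\lnot (s \land (u \to t)) \leftrightarrow u = F \leftrightarrow F = T
(s \oplus p) \leftrightarrow (\lnot (s \land (u \to t)) \leftrightarrow u) = F \leftrightarrow T = F
s \leftrightarrow t = T \leftrightarrow F = F
p \oplus r = T \oplus T = F
\lnot (p \oplus r) = \lnot F = T
\lnot \lnot (p \oplus r) = \lnot T = F
r \leftrightarrow t = T \leftrightarrow F = F
t \to (r \leftrightarrow t) = F \to F = T
\lnot \lnot (p \oplus r) \land (t \to (r \leftrightarrow t)) = F \land T = F
(s \leftrightarrow t) \oplus (\lnot \lnot (p \oplus r) \land (t \to (r \leftrightarrow t))) = F \oplus F = F
\lnot ((s \leftrightarrow t) \oplus (\lnot \lnot (p \oplus r) \land (t \to (r \leftrightarrow t)))) = \lnot F = T
u \leftrightarrow s = F \leftrightarrow T = F
\lnot ((s \leftrightarrow t) \oplus (\lnot \lnot (p \oplus r) \land (t \to (r \leftrightarrow t)))) \leftrightarrow (u \leftrightarrow s) = T \leftrightarrow F = F
(\lnot ((s \leftrightarrow t) \oplus (\lnot \lnot (p \oplus r) \land (t \to (r \leftrightarrow t)))) \leftrightarrow (u \leftrightarrow s)) \lor u = F \lor F = F
((s \oplus p) \leftrightarrow (\lnot (s \land (u \to t)) \leftrightarrow u)) \leftrightarrow ((\lnot ((s \leftrightarrow t) \oplus (\lnot \lnot (p \oplus r) \land (t \to (r \leftrightarrow t)))) \leftrightarrow (u \leftrightarrow s)) \lor u) = F \leftrightarrow F = T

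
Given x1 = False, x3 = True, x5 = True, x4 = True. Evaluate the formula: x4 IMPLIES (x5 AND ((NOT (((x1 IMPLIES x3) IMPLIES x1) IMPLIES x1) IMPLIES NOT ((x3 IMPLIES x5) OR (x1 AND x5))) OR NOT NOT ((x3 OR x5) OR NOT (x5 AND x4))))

x1 IMPLIES x3 = False IMPLIES True = True
(x1 IMPLIES x3) IMPLIES x1 = True IMPLIES False = False
((x1 IMPLIES x3) IMPLIES x1) IMPLIES x1 = False IMPLIES False = True
NOT (((x1 IMPLIES x3) IMPLIES x1) IMPLIES x1) = NOT True = False
x3 IMPLIES x5 = True IMPLIES True = True
x1 AND x5 = False AND True = False
(x3 IMPLIES x5) OR (x1 AND x5) = True OR False = True
NOT ((x3 IMPLIES x5) OR (x1 AND x5)) = NOT True = False
NOT (((x1 IMPLIES x3) IMPLIES x1) IMPLIES x1) IMPLIES NOT ((x3 IMPLIES x5) OR (x1 AND x5)) = False IMPLIES False = True
x3 OR x5 = True OR True = True
x5 AND x4 = True AND True = True
NOT (x5 AND x4) = NOT True = False
(x3 OR x5) OR NOT (x5 AND x4) = True OR False = True
NOT ((x3 OR x5) OR NOT (x5 AND x4)) = NOT True = False
NOT NOT ((x3 OR x5) OR NOT (x5 AND x4)) = NOT False = True
(NOT (((x1 IMPLIES x3) IMPLIES x1) IMPLIES x1) IMPLIES NOT ((x3 IMPLIES x5) OR (x1 AND x5))) OR NOT NOT ((x3 OR x5) OR NOT (x5 AND x4)) = True OR True = True
x5 AND ((NOT (((x1 IMPLIES x3) IMPLIES x1) IMPLIES x1) IMPLIES NOT ((x3 IMPLIES x5) OR (x1 AND x5))) OR NOT NOT ((x3 OR x5) OR NOT (x5 AND x4))) = True AND True = True
x4 IMPLIES (x5 AND ((NOT (((x1 IMPLIES x3) IMPLIES x1) IMPLIES x1) IMPLIES NOT ((x3 IMPLIES x5) OR (x1 AND x5))) OR NOT NOT ((x3 OR x5) OR NOT (x5 AND x4)))) = True IMPLIES True = True

True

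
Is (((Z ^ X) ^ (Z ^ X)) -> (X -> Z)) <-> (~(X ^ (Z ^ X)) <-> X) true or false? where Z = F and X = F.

Substituting Z=F, X=F:
Z ^ X = F ^ F = F
Z ^ X = F ^ F = F
(Z ^ X) ^ (Z ^ X) = F ^ F = F
X -> Z = F -> F = T
((Z ^ X) ^ (Z ^ X)) -> (X -> Z) = F -> T = T
Z ^ X = F ^ F = F
X ^ (Z ^ X) = F ^ F = F
~(X ^ (Z ^ X)) = ~F = T
~(X ^ (Z ^ X)) <-> X = T <-> F = F
(((Z ^ X) ^ (Z ^ X)) -> (X -> Z)) <-> (~(X ^ (Z ^ X)) <-> X) = T <-> F = F

F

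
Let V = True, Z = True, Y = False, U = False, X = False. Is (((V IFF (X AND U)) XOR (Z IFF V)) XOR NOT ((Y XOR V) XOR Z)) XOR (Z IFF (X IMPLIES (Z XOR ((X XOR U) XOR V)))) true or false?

X AND U = False AND False = False
V IFF (X AND U) = True IFF False = False
Z IFF V = True IFF True = True
(V IFF (X AND U)) XOR (Z IFF V) = False XOR True = True
Y XOR V = False XOR True = True
(Y XOR V) XOR Z = True XOR True = False
NOT ((Y XOR V) XOR Z) = NOT False = True
((V IFF (X AND U)) XOR (Z IFF V)) XOR NOT ((Y XOR V) XOR Z) = True XOR True = False
X XOR U = False XOR False = False
(X XOR U) XOR V = False XOR True = True
Z XOR ((X XOR U) XOR V) = True XOR True = False
X IMPLIES (Z XOR ((X XOR U) XOR V)) = False IMPLIES False = True
Z IFF (X IMPLIES (Z XOR ((X XOR U) XOR V))) = True IFF True = True
(((V IFF (X AND U)) XOR (Z IFF V)) XOR NOT ((Y XOR V) XOR Z)) XOR (Z IFF (X IMPLIES (Z XOR ((X XOR U) XOR V)))) = False XOR True = True

True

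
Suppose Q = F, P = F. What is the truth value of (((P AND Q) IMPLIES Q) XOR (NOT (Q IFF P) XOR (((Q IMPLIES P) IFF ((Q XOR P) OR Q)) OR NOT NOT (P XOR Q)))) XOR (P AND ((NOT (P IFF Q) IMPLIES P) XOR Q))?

Substituting Q=F, P=F:
P AND Q = F AND F = F
(P AND Q) IMPLIES Q = F IMPLIES F = T
Q IFF P = F IFF F = T
NOT (Q IFF P) = NOT T = F
Q IMPLIES P = F IMPLIES F = T
Q XOR P = F XOR F = F
(Q XOR P) OR Q = F OR F = F
(Q IMPLIES P) IFF ((Q XOR P) OR Q) = T IFF F = F
P XOR Q = F XOR F = F
NOT (P XOR Q) = NOT F = T
NOT NOT (P XOR Q) = NOT T = F
((Q IMPLIES P) IFF ((Q XOR P) OR Q)) OR NOT NOT (P XOR Q) = F OR F = F
NOT (Q IFF P) XOR (((Q IMPLIES P) IFF ((Q XOR P) OR Q)) OR NOT NOT (P XOR Q)) = F XOR F = F
((P AND Q) IMPLIES Q) XOR (NOT (Q IFF P) XOR (((Q IMPLIES P) IFF ((Q XOR P) OR Q)) OR NOT NOT (P XOR Q))) = T XOR F = T
P IFF Q = F IFF F = T
NOT (P IFF Q) = NOT T = F
NOT (P IFF Q) IMPLIES P = F IMPLIES F = T
(NOT (P IFF Q) IMPLIES P) XOR Q = T XOR F = T
P AND ((NOT (P IFF Q) IMPLIES P) XOR Q) = F AND T = F
(((P AND Q) IMPLIES Q) XOR (NOT (Q IFF P) XOR (((Q IMPLIES P) IFF ((Q XOR P) OR Q)) OR NOT NOT (P XOR Q)))) XOR (P AND ((NOT (P IFF Q) IMPLIES P) XOR Q)) = T XOR F = T

T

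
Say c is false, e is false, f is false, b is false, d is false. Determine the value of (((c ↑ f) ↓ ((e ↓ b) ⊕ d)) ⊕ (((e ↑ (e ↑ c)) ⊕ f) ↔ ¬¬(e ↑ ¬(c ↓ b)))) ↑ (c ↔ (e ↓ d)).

c ↑ f = False ↑ False = True
e ↓ b = False ↓ False = True
(e ↓ b) ⊕ d = True ⊕ False = True
(c ↑ f) ↓ ((e ↓ b) ⊕ d) = True ↓ True = False
e ↑ c = False ↑ False = True
e ↑ (e ↑ c) = False ↑ True = True
(e ↑ (e ↑ c)) ⊕ f = True ⊕ False = True
c ↓ b = False ↓ False = True
¬(c ↓ b) = ¬True = False
e ↑ ¬(c ↓ b) = False ↑ False = True
¬(e ↑ ¬(c ↓ b)) = ¬True = False
¬¬(e ↑ ¬(c ↓ b)) = ¬False = True
((e ↑ (e ↑ c)) ⊕ f) ↔ ¬¬(e ↑ ¬(c ↓ b)) = True ↔ True = True
((c ↑ f) ↓ ((e ↓ b) ⊕ d)) ⊕ (((e ↑ (e ↑ c)) ⊕ f) ↔ ¬¬(e ↑ ¬(c ↓ b))) = False ⊕ True = True
e ↓ d = False ↓ False = True
c ↔ (e ↓ d) = False ↔ True = False
(((c ↑ f) ↓ ((e ↓ b) ⊕ d)) ⊕ (((e ↑ (e ↑ c)) ⊕ f) ↔ ¬¬(e ↑ ¬(c ↓ b)))) ↑ (c ↔ (e ↓ d)) = True ↑ False = True

True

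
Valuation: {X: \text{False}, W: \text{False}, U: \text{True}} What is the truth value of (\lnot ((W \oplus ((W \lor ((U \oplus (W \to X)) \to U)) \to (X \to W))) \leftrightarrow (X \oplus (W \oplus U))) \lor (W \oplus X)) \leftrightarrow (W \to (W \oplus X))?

Substituting X=\text{False}, W=\text{False}, U=\text{True}:
W \to X = \text{False} \to \text{False} = \text{True}
U \oplus (W \to X) = \text{True} \oplus \text{True} = \text{False}
(U \oplus (W \to X)) \to U = \text{False} \to \text{True} = \text{True}
W \lor ((U \oplus (W \to X)) \to U) = \text{False} \lor \text{True} = \text{True}
X \to W = \text{False} \to \text{False} = \text{True}
(W \lor ((U \oplus (W \to X)) \to U)) \to (X \to W) = \text{True} \to \text{True} = \text{True}
W \oplus ((W \lor ((U \oplus (W \to X)) \to U)) \to (X \to W)) = \text{False} \oplus \text{True} = \text{True}
W \oplus U = \text{False} \oplus \text{True} = \text{True}
X \oplus (W \oplus U) = \text{False} \oplus \text{True} = \text{True}
(W \oplus ((W \lor ((U \oplus (W \to X)) \to U)) \to (X \to W))) \leftrightarrow (X \oplus (W \oplus U)) = \text{True} \leftrightarrow \text{True} = \text{True}
\lnot ((W \oplus ((W \lor ((U \oplus (W \to X)) \to U)) \to (X \to W))) \leftrightarrow (X \oplus (W \oplus U))) = \lnot \text{True} = \text{False}
W \oplus X = \text{False} \oplus \text{False} = \text{False}
\lnot ((W \oplus ((W \lor ((U \oplus (W \to X)) \to U)) \to (X \to W))) \leftrightarrow (X \oplus (W \oplus U))) \lor (W \oplus X) = \text{False} \lor \text{False} = \text{False}
W \oplus X = \text{False} \oplus \text{False} = \text{False}
W \to (W \oplus X) = \text{False} \to \text{False} = \text{True}
(\lnot ((W \oplus ((W \lor ((U \oplus (W \to X)) \to U)) \to (X \to W))) \leftrightarrow (X \oplus (W \oplus U))) \lor (W \oplus X)) \leftrightarrow (W \to (W \oplus X)) = \text{False} \leftrightarrow \text{True} = \text{False}

\text{False}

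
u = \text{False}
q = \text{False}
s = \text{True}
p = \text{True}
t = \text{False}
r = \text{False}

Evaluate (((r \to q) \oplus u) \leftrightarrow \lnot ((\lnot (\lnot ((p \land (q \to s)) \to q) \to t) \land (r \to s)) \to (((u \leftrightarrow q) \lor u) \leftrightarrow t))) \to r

\text{False}

Substituting u=\text{False}, q=\text{False}, s=\text{True}, p=\text{True}, t=\text{False}, r=\text{False}:
r \to q = \text{False} \to \text{False} = \text{True}
(r \to q) \oplus u = \text{True} \oplus \text{False} = \text{True}
q \to s = \text{False} \to \text{True} = \text{True}
p \land (q \to s) = \text{True} \land \text{True} = \text{True}
(p \land (q \to s)) \to q = \text{True} \to \text{False} = \text{False}
\lnot ((p \land (q \to s)) \to q) = \lnot \text{False} = \text{True}
\lnot ((p \land (q \to s)) \to q) \to t = \text{True} \to \text{False} = \text{False}
\lnot (\lnot ((p \land (q \to s)) \to q) \to t) = \lnot \text{False} = \text{True}
r \to s = \text{False} \to \text{True} = \text{True}
\lnot (\lnot ((p \land (q \to s)) \to q) \to t) \land (r \to s) = \text{True} \land \text{True} = \text{True}
u \leftrightarrow q = \text{False} \leftrightarrow \text{False} = \text{True}
(u \leftrightarrow q) \lor u = \text{True} \lor \text{False} = \text{True}
((u \leftrightarrow q) \lor u) \leftrightarrow t = \text{True} \leftrightarrow \text{False} = \text{False}
(\lnot (\lnot ((p \land (q \to s)) \to q) \to t) \land (r \to s)) \to (((u \leftrightarrow q) \lor u) \leftrightarrow t) = \text{True} \to \text{False} = \text{False}
\lnot ((\lnot (\lnot ((p \land (q \to s)) \to q) \to t) \land (r \to s)) \to (((u \leftrightarrow q) \lor u) \leftrightarrow t)) = \lnot \text{False} = \text{True}
((r \to q) \oplus u) \leftrightarrow \lnot ((\lnot (\lnot ((p \land (q \to s)) \to q) \to t) \land (r \to s)) \to (((u \leftrightarrow q) \lor u) \leftrightarrow t)) = \text{True} \leftrightarrow \text{True} = \text{True}
(((r \to q) \oplus u) \leftrightarrow \lnot ((\lnot (\lnot ((p \land (q \to s)) \to q) \to t) \land (r \to s)) \to (((u \leftrightarrow q) \lor u) \leftrightarrow t))) \to r = \text{True} \to \text{False} = \text{False}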